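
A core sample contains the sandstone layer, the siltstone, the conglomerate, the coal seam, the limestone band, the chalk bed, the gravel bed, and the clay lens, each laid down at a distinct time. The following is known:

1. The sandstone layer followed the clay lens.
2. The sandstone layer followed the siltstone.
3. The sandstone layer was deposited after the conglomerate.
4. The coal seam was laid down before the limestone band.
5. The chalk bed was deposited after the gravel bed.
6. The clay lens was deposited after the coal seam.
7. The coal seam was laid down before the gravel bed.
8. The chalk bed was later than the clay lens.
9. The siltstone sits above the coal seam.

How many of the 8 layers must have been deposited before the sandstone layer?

4

Directly stated before the sandstone layer: the clay lens, the conglomerate, and the siltstone.
The coal seam reaches the sandstone layer via the coal seam → the clay lens → the sandstone layer.
No chain forces the gravel bed (or any of the others) ahead of the sandstone layer.
That's the clay lens, the coal seam, the conglomerate, and the siltstone — 4 in all.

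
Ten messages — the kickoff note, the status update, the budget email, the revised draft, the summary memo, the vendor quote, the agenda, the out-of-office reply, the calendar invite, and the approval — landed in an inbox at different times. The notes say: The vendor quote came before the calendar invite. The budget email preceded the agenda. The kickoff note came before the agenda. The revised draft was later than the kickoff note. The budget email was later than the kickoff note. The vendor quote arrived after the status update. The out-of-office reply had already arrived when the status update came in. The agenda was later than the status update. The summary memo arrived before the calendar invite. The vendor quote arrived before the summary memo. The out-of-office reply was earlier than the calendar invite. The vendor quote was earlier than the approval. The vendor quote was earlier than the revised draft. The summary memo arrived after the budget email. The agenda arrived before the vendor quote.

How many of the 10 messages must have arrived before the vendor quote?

5

Directly stated before the vendor quote: the agenda and the status update.
The budget email reaches the vendor quote via the budget email → the agenda → the vendor quote.
The kickoff note reaches the vendor quote via the kickoff note → the agenda → the vendor quote.
The out-of-office reply reaches the vendor quote via the out-of-office reply → the status update → the vendor quote.
That's the agenda, the budget email, the kickoff note, the out-of-office reply, and the status update — 5 in all.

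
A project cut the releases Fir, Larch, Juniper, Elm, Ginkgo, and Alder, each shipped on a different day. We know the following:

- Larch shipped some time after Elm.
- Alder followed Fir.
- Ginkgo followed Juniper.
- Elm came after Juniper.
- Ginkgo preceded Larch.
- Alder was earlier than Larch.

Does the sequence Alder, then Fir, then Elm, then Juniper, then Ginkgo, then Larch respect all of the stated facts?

The constraints require Juniper before Elm, but in the proposed sequence Elm appears ahead of Juniper. That one violation is enough.

no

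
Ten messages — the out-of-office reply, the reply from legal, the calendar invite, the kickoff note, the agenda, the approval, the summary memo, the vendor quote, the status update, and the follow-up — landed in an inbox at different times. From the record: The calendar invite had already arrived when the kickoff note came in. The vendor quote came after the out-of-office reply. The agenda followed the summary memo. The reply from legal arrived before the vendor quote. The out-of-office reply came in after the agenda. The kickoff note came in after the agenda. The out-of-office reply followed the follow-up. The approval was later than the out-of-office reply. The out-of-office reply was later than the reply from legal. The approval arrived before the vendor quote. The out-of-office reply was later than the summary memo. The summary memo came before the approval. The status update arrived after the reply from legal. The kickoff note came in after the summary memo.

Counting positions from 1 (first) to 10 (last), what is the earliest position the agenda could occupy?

The summary memo must come before the agenda — 1 forced predecessor.
Nothing else is forced ahead of the agenda, so its earliest slot is position 1 + 1 = 2.

2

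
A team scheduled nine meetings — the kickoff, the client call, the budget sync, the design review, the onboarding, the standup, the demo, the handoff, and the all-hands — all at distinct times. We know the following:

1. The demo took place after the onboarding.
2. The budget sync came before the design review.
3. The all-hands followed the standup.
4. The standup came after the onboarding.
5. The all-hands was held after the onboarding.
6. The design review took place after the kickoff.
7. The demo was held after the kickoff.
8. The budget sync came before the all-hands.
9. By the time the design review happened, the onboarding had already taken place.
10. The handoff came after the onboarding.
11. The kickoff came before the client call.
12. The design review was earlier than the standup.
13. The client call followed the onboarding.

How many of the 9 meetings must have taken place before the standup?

4

Directly stated before the standup: the design review and the onboarding.
The budget sync reaches the standup via the budget sync → the design review → the standup.
The kickoff reaches the standup via the kickoff → the design review → the standup.
No chain forces the handoff (or any of the others) ahead of the standup.
That's the budget sync, the design review, the kickoff, and the onboarding — 4 in all.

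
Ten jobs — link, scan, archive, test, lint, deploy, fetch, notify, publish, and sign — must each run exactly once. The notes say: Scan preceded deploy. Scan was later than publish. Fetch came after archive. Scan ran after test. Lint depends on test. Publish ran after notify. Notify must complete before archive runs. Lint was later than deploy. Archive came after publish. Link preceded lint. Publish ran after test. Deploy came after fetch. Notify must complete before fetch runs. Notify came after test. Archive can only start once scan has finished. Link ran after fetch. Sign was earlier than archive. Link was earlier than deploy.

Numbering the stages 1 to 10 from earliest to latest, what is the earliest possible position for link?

8

Archive, fetch, notify, publish, scan, sign, and test must all come before link — 7 forced predecessors.
Nothing else is forced ahead of link, so its earliest slot is position 7 + 1 = 8.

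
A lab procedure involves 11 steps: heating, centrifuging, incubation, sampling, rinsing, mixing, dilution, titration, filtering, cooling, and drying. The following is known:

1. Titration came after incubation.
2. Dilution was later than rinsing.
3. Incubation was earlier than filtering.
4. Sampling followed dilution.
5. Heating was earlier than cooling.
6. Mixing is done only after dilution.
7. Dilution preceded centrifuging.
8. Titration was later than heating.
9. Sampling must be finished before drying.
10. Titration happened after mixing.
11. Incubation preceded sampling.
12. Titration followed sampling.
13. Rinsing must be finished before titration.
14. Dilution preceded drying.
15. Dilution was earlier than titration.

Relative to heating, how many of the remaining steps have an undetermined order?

8

Forced after heating: cooling and titration.
That leaves centrifuging, dilution, drying, filtering, incubation, mixing, rinsing, and sampling with no forced order relative to heating — 8.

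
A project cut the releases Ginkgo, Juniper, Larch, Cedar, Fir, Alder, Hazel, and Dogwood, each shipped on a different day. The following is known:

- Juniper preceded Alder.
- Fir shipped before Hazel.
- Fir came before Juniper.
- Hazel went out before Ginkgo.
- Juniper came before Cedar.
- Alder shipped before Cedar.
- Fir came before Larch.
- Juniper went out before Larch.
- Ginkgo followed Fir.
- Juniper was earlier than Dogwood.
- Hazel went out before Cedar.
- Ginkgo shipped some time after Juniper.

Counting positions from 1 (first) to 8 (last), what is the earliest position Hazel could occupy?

2

Fir must come before Hazel — 1 forced predecessor.
Nothing else is forced ahead of Hazel, so its earliest slot is position 1 + 1 = 2.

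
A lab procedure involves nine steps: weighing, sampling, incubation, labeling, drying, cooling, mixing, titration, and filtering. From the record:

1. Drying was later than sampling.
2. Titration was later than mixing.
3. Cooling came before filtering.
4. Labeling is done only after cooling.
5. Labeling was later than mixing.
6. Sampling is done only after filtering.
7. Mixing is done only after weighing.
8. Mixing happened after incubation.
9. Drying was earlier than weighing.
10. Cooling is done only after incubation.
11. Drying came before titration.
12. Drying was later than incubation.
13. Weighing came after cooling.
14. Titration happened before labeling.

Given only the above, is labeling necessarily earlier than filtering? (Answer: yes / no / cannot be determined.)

Tracing the constraints gives filtering → sampling → drying → titration → labeling, so filtering must come before labeling.
That means labeling cannot be before filtering.

no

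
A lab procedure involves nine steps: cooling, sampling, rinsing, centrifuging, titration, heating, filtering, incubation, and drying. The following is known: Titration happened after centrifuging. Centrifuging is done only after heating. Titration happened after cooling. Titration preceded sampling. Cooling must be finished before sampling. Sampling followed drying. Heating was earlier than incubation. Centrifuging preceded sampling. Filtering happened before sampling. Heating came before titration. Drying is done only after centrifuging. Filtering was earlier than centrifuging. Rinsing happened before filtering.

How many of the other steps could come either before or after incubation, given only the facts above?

7

Forced before incubation: heating.
That leaves centrifuging, cooling, drying, filtering, rinsing, sampling, and titration with no forced order relative to incubation — 7.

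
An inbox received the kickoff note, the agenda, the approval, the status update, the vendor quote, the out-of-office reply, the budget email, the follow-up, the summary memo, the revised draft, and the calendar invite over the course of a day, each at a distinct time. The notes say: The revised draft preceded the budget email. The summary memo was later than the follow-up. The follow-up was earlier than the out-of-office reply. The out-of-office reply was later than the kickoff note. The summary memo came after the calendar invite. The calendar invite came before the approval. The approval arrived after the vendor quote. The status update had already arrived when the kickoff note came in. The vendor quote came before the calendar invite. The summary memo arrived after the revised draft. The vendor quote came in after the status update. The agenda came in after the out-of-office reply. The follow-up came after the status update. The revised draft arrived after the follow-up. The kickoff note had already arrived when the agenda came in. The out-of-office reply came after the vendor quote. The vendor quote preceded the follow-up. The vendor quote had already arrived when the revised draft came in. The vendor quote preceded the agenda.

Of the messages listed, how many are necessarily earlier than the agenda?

Directly stated before the agenda: the kickoff note, the out-of-office reply, and the vendor quote.
The follow-up reaches the agenda via the follow-up → the out-of-office reply → the agenda.
The status update reaches the agenda via the status update → the kickoff note → the agenda.
That's the follow-up, the kickoff note, the out-of-office reply, the status update, and the vendor quote — 5 in all.

5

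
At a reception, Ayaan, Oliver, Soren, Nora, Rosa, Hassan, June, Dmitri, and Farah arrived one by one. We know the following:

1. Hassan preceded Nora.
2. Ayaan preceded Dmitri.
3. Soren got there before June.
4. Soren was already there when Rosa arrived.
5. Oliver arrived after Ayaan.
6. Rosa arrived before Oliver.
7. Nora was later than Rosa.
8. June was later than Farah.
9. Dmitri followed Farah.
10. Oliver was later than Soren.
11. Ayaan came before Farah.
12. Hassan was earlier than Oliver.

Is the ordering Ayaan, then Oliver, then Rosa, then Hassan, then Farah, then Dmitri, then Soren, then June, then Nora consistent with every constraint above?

no

The constraints require Soren before Rosa, but in the proposed sequence Rosa appears ahead of Soren. That one violation is enough.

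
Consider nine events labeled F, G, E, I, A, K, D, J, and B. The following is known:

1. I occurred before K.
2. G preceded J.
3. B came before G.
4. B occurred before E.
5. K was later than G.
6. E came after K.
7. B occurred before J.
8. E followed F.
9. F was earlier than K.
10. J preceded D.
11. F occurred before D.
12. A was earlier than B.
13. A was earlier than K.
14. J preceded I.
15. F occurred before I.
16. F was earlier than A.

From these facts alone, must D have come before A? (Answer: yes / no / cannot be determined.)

Tracing the constraints gives A → B → J → D, so A must come before D.
That means D cannot be before A.

no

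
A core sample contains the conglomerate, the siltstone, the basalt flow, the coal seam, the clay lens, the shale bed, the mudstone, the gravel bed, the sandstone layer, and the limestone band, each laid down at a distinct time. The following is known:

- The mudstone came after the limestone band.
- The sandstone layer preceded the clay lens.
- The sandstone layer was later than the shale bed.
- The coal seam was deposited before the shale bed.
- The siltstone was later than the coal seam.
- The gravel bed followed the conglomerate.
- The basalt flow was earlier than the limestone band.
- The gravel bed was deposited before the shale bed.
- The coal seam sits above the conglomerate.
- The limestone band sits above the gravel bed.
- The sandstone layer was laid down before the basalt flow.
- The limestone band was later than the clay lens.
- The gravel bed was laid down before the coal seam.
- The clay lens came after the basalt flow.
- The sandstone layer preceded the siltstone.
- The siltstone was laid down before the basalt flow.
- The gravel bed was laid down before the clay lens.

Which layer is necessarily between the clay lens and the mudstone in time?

Tracing the constraints gives the clay lens → the limestone band → the mudstone, so the limestone band sits after the clay lens and before the mudstone.
No other layer is forced both after the clay lens and before the mudstone.

the limestone band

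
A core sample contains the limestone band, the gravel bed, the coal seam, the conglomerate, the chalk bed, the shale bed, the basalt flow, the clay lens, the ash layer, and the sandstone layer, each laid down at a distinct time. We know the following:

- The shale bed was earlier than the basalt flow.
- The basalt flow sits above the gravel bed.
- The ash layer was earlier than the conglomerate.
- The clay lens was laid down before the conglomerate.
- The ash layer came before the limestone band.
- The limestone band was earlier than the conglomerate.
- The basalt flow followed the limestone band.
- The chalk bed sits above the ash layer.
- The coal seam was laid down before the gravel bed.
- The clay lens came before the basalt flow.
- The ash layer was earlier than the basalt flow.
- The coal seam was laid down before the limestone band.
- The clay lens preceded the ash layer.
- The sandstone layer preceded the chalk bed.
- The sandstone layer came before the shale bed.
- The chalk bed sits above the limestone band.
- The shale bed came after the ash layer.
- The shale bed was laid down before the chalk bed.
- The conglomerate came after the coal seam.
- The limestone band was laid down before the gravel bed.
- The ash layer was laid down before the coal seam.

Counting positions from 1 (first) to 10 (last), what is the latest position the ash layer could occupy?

3

The ash layer must come before the basalt flow, the chalk bed, the coal seam, the conglomerate, the gravel bed, the limestone band, and the shale bed — 7 layers forced after it.
Everything else can be placed before the ash layer in some valid order, so the ash layer can sit as late as position 10 − 7 = 3.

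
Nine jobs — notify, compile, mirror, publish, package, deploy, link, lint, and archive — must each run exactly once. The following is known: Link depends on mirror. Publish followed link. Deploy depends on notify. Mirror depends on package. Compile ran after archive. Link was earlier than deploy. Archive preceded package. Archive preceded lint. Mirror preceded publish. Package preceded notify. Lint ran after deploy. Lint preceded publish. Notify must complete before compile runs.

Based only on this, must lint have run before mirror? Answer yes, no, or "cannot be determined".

no

Tracing the constraints gives mirror → link → deploy → lint, so mirror must come before lint.
That means lint cannot be before mirror.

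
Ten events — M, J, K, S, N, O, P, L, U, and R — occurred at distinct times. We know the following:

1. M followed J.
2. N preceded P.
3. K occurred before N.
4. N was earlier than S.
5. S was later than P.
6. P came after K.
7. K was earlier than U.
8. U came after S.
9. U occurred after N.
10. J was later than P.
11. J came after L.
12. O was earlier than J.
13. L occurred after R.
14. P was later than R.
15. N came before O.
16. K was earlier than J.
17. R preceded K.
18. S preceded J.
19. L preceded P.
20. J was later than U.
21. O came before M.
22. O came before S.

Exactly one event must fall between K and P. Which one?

Tracing the constraints gives K → N → P, so N sits after K and before P.
No other event is forced both after K and before P.

N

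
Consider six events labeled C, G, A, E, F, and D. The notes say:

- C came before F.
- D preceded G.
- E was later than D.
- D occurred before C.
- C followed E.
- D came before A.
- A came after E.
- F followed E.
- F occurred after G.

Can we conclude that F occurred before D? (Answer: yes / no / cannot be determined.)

Tracing the constraints gives D → E → F, so D must come before F.
That means F cannot be before D.

no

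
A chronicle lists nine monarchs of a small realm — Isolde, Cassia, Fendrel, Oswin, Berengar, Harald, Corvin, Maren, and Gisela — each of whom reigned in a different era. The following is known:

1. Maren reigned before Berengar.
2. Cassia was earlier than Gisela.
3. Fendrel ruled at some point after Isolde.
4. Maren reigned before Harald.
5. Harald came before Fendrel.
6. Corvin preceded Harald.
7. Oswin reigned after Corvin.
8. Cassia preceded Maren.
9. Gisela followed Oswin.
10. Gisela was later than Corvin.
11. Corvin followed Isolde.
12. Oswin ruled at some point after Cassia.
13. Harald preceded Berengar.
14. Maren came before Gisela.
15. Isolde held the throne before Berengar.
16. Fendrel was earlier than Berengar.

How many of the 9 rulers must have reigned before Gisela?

5

Directly stated before Gisela: Cassia, Corvin, Maren, and Oswin.
Isolde reaches Gisela via Isolde → Corvin → Gisela.
No chain forces Harald (or any of the others) ahead of Gisela.
That's Cassia, Corvin, Isolde, Maren, and Oswin — 5 in all.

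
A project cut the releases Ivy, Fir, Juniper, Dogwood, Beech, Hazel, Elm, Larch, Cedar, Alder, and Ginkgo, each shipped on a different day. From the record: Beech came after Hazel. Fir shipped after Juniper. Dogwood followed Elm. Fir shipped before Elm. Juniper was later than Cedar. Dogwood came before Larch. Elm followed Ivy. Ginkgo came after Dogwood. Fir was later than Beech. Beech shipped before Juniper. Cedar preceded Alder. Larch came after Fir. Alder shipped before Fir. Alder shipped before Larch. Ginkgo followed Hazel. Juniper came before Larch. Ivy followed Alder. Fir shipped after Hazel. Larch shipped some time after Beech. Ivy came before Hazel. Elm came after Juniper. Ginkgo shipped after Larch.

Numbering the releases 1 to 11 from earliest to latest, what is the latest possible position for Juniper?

6

Juniper must come before Dogwood, Elm, Fir, Ginkgo, and Larch — 5 releases forced after it.
Everything else can be placed before Juniper in some valid order, so Juniper can sit as late as position 11 − 5 = 6.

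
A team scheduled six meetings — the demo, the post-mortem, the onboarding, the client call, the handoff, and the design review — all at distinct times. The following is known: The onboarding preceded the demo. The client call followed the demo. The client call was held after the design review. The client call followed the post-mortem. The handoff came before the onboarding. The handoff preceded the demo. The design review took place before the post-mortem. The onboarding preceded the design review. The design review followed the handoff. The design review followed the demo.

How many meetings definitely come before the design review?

Directly stated before the design review: the demo, the handoff, and the onboarding.
That's the demo, the handoff, and the onboarding — 3 in all.

3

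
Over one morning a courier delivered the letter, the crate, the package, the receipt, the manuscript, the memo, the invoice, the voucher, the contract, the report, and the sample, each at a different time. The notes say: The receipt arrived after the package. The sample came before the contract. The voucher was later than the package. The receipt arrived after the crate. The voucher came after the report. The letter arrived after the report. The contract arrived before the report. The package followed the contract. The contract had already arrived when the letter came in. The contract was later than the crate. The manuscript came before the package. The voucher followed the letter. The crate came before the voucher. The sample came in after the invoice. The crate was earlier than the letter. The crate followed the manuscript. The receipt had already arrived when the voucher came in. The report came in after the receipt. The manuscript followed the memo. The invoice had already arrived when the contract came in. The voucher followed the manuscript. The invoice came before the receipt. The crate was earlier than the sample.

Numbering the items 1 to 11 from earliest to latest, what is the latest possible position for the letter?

10

The letter must come before the voucher — 1 item forced after it.
Everything else can be placed before the letter in some valid order, so the letter can sit as late as position 11 − 1 = 10.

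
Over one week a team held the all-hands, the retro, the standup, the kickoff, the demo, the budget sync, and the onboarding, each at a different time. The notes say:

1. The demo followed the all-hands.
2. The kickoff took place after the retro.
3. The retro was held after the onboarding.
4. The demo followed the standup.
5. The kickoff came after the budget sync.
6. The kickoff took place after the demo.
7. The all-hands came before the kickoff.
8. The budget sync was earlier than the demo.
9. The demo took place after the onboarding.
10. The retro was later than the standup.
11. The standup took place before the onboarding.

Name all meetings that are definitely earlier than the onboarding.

Directly stated before the onboarding: the standup.
No chain forces the kickoff (or any of the others) ahead of the onboarding.

the standup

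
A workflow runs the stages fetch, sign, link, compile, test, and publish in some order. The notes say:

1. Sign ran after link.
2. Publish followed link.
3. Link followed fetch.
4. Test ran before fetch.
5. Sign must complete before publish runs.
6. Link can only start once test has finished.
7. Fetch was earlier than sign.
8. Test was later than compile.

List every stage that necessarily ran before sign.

compile, fetch, link, test

Directly stated before sign: fetch and link.
Compile reaches sign via compile → test → fetch → sign.
Test reaches sign via test → fetch → sign.
No chain forces publish ahead of sign.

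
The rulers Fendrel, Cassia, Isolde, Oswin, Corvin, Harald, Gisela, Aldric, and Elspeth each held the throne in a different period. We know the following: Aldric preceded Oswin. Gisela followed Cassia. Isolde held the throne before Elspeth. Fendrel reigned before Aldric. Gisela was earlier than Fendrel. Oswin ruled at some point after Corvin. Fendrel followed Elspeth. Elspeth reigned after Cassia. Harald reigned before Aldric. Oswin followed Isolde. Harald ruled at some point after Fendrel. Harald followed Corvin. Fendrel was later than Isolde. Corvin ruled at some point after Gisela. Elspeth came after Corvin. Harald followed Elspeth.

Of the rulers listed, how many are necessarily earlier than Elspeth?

4

Directly stated before Elspeth: Cassia, Corvin, and Isolde.
Gisela reaches Elspeth via Gisela → Corvin → Elspeth.
No chain forces Aldric (or any of the others) ahead of Elspeth.
That's Cassia, Corvin, Gisela, and Isolde — 4 in all.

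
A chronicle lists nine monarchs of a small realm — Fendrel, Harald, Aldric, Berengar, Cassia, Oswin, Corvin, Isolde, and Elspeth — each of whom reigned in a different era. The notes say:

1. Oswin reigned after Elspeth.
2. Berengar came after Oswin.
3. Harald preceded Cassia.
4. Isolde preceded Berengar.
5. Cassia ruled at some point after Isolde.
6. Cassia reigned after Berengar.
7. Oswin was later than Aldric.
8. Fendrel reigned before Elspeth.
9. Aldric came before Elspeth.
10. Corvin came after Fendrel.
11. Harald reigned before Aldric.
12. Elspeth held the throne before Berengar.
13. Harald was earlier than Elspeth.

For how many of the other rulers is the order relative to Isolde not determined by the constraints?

Forced after Isolde: Berengar and Cassia.
That leaves Aldric, Corvin, Elspeth, Fendrel, Harald, and Oswin with no forced order relative to Isolde — 6.

6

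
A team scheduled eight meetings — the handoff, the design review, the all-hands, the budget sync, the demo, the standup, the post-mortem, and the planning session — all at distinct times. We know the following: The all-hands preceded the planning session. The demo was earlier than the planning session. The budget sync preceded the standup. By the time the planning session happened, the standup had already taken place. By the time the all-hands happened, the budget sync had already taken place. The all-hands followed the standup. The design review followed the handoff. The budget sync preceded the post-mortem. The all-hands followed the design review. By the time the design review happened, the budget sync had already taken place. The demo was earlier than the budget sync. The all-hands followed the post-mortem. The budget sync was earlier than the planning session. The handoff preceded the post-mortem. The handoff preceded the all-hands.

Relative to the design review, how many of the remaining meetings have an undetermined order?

Forced before the design review: the budget sync, the demo, and the handoff; forced after the design review: the all-hands and the planning session.
That leaves the post-mortem and the standup with no forced order relative to the design review — 2.

2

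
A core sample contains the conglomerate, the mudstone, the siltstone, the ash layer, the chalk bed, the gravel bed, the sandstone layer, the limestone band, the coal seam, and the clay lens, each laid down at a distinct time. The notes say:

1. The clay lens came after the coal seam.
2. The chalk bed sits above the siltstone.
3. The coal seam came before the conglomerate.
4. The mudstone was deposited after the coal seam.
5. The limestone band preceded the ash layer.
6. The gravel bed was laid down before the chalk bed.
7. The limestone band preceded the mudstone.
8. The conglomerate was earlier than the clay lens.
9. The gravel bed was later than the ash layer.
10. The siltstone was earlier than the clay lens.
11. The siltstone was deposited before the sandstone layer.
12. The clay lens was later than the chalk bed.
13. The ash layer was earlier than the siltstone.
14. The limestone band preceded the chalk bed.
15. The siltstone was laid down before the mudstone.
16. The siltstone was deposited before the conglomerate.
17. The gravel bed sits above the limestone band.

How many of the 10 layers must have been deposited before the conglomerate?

4

Directly stated before the conglomerate: the coal seam and the siltstone.
The ash layer reaches the conglomerate via the ash layer → the siltstone → the conglomerate.
The limestone band reaches the conglomerate via the limestone band → the ash layer → the siltstone → the conglomerate.
No chain forces the gravel bed (or any of the others) ahead of the conglomerate.
That's the ash layer, the coal seam, the limestone band, and the siltstone — 4 in all.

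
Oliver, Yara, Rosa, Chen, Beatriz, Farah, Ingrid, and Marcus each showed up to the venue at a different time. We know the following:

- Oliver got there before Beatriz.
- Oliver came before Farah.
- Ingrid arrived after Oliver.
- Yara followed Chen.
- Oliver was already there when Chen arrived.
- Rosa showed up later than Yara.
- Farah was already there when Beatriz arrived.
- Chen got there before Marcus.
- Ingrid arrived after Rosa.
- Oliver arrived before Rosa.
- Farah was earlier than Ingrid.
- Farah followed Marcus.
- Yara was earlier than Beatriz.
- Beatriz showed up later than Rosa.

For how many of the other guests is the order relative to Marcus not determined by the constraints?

2

Forced before Marcus: Chen and Oliver; forced after Marcus: Beatriz, Farah, and Ingrid.
That leaves Rosa and Yara with no forced order relative to Marcus — 2.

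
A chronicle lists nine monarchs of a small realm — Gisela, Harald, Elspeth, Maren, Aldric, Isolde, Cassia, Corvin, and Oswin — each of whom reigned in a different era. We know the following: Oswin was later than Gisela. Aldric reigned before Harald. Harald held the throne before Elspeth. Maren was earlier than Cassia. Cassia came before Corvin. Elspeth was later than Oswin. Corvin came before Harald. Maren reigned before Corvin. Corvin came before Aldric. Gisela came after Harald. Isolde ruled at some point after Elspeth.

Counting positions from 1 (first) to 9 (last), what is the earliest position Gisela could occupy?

Aldric, Cassia, Corvin, Harald, and Maren must all come before Gisela — 5 forced predecessors.
Nothing else is forced ahead of Gisela, so their earliest slot is position 5 + 1 = 6.

6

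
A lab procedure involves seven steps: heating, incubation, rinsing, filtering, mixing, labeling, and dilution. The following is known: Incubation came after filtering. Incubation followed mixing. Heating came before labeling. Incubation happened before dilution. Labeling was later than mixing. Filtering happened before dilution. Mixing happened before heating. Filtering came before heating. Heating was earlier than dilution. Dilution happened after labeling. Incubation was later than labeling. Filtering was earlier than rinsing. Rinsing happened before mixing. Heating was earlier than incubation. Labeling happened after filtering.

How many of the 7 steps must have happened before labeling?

Directly stated before labeling: filtering, heating, and mixing.
Rinsing reaches labeling via rinsing → mixing → labeling.
No chain forces incubation (or any of the others) ahead of labeling.
That's filtering, heating, mixing, and rinsing — 4 in all.

4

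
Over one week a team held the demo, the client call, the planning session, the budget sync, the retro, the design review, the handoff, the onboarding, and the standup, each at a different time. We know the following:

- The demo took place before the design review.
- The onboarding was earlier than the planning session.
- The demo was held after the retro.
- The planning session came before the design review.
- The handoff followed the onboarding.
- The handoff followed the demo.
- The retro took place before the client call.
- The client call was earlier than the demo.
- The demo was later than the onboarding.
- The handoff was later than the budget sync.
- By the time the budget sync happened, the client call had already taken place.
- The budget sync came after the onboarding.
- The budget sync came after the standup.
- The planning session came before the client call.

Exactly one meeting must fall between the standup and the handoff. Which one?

Tracing the constraints gives the standup → the budget sync → the handoff, so the budget sync sits after the standup and before the handoff.
No other meeting is forced both after the standup and before the handoff.

the budget sync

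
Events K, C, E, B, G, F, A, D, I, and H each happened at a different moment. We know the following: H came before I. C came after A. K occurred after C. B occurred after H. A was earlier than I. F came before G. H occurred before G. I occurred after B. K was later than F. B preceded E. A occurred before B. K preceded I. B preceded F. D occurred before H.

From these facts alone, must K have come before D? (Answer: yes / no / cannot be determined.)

Tracing the constraints gives D → H → B → F → K, so D must come before K.
That means K cannot be before D.

no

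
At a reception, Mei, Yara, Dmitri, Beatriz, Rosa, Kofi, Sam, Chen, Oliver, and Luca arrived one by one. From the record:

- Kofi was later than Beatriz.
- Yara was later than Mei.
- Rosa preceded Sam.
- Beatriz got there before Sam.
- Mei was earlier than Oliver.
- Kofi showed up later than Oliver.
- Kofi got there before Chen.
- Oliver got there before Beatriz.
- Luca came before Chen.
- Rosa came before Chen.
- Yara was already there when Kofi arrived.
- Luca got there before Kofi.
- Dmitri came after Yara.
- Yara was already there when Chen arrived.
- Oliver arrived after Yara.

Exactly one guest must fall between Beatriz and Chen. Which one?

Kofi

Tracing the constraints gives Beatriz → Kofi → Chen, so Kofi sits after Beatriz and before Chen.
No other guest is forced both after Beatriz and before Chen.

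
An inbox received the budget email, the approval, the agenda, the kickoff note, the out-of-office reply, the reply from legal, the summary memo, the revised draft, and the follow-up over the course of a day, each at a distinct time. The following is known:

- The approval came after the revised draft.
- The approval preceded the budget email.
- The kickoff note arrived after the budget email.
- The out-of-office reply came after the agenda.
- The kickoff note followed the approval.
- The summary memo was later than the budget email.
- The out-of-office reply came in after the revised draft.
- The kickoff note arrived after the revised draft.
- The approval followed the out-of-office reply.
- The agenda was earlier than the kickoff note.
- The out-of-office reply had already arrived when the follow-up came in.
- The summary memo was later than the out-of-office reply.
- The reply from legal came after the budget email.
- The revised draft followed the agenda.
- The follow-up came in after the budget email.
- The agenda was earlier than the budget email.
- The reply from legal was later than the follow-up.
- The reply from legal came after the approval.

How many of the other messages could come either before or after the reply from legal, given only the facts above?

2

Forced before the reply from legal: the agenda, the approval, the budget email, the follow-up, the out-of-office reply, and the revised draft.
That leaves the kickoff note and the summary memo with no forced order relative to the reply from legal — 2.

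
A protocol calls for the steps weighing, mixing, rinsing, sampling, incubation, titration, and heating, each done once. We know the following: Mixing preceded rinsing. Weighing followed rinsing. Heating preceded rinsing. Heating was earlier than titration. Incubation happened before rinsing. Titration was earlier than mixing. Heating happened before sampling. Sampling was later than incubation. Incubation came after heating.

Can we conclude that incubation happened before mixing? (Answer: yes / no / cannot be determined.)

cannot be determined

No chain of stated constraints runs from incubation to mixing, and none runs from mixing to incubation either.
So the relative order of incubation and mixing is not fixed by the given facts.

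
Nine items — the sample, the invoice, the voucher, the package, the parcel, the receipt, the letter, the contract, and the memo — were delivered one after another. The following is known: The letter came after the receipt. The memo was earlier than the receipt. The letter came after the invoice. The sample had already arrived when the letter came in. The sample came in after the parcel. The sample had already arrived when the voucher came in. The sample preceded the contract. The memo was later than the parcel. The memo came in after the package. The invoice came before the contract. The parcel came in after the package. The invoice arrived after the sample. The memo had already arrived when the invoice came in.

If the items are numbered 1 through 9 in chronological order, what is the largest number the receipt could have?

8

The receipt must come before the letter — 1 item forced after it.
Everything else can be placed before the receipt in some valid order, so the receipt can sit as late as position 9 − 1 = 8.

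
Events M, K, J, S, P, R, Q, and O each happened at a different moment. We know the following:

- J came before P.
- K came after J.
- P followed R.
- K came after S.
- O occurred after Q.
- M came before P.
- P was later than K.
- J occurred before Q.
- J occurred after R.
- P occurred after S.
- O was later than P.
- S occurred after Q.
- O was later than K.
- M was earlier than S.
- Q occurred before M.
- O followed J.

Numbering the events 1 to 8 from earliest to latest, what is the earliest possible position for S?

5

J, M, Q, and R must all come before S — 4 forced predecessors.
Nothing else is forced ahead of S, so its earliest slot is position 4 + 1 = 5.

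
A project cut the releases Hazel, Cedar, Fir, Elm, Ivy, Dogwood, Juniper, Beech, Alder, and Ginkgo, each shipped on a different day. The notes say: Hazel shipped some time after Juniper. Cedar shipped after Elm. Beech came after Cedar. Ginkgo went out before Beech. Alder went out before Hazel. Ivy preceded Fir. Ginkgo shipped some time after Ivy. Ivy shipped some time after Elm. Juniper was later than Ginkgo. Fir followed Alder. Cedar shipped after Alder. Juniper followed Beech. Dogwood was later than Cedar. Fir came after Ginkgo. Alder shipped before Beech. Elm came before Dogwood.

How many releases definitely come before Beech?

5

Directly stated before Beech: Alder, Cedar, and Ginkgo.
Elm reaches Beech via Elm → Cedar → Beech.
Ivy reaches Beech via Ivy → Ginkgo → Beech.
No chain forces Juniper (or any of the others) ahead of Beech.
That's Alder, Cedar, Elm, Ginkgo, and Ivy — 5 in all.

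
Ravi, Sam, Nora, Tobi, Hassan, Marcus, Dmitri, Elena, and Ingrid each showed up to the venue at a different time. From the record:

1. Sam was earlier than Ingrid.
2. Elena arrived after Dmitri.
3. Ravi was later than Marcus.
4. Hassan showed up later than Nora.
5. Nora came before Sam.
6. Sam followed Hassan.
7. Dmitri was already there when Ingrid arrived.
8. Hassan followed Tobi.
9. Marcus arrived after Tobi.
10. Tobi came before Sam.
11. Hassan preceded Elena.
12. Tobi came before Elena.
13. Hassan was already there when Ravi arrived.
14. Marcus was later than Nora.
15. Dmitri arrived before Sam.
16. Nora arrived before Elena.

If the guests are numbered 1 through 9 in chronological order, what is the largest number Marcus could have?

Marcus must come before Ravi — 1 guest forced after them.
Everything else can be placed before Marcus in some valid order, so Marcus can sit as late as position 9 − 1 = 8.

8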